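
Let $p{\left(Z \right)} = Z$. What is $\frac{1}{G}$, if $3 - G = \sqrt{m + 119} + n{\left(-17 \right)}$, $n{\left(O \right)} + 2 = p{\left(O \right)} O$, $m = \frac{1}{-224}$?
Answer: $- \frac{63616}{18040289} + \frac{4 \sqrt{373170}}{18040289} \approx -0.0033909$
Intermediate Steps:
$m = - \frac{1}{224} \approx -0.0044643$
$n{\left(O \right)} = -2 + O^{2}$ ($n{\left(O \right)} = -2 + O O = -2 + O^{2}$)
$G = -284 - \frac{\sqrt{373170}}{56}$ ($G = 3 - \left(\sqrt{- \frac{1}{224} + 119} - \left(2 - \left(-17\right)^{2}\right)\right) = 3 - \left(\sqrt{\frac{26655}{224}} + \left(-2 + 289\right)\right) = 3 - \left(\frac{\sqrt{373170}}{56} + 287\right) = 3 - \left(287 + \frac{\sqrt{373170}}{56}\right) = -284 - \frac{\sqrt{373170}}{56} \approx -294.91$)
$\frac{1}{G} = \frac{1}{-284 - \frac{\sqrt{373170}}{56}}$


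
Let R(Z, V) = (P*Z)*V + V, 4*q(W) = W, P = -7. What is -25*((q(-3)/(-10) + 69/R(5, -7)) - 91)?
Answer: 2157115/952 ≈ 2265.9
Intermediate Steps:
q(W) = W/4
R(Z, V) = V - 7*V*Z (R(Z, V) = (-7*Z)*V + V = -7*V*Z + V = V - 7*V*Z)
-25*((q(-3)/(-10) + 69/R(5, -7)) - 91) = -25*((((¼)*(-3))/(-10) + 69/((-7*(1 - 7*5)))) - 91) = -25*((-¾*(-⅒) + 69/((-7*(1 - 35)))) - 91) = -25*((3/40 + 69/((-7*(-34)))) - 91) = -25*((3/40 + 69/238) - 91) = -25*(1737/4760 - 91) = -25*(-431423/4760) = 2157115/952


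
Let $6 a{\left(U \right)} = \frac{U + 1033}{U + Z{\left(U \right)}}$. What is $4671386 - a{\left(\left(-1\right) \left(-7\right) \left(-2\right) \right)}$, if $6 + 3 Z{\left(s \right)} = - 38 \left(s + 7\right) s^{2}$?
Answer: $\frac{486646306917}{104176} \approx 4.6714 \cdot 10^{6}$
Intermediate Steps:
$Z{\left(s \right)} = -2 + \frac{s^{2} \left(-266 - 38 s\right)}{3}$ ($Z{\left(s \right)} = -2 + \frac{- 38 \left(s + 7\right) s^{2}}{3} = -2 + \frac{- 38 \left(7 + s\right) s^{2}}{3} = -2 + \frac{\left(-266 - 38 s\right) s^{2}}{3} = -2 + \frac{s^{2} \left(-266 - 38 s\right)}{3}$)
$a{\left(U \right)} = \frac{1033 + U}{6 \left(-2 + U - \frac{266 U^{2}}{3} - \frac{38 U^{3}}{3}\right)}$ ($a{\left(U \right)} = \frac{\left(U + 1033\right) \frac{1}{U - \left(2 + \frac{38 U^{3}}{3} + \frac{266 U^{2}}{3}\right)}}{6} = \frac{\left(1033 + U\right) \frac{1}{-2 + U - \frac{266 U^{2}}{3} - \frac{38 U^{3}}{3}}}{6} = \frac{\frac{1}{-2 + U - \frac{266 U^{2}}{3} - \frac{38 U^{3}}{3}} \left(1033 + U\right)}{6} = \frac{1033 + U}{6 \left(-2 + U - \frac{266 U^{2}}{3} - \frac{38 U^{3}}{3}\right)}$)
$4671386 - a{\left(\left(-1\right) \left(-7\right) \left(-2\right) \right)} = 4671386 - \frac{-1033 - \left(-1\right) \left(-7\right) \left(-2\right)}{2 \left(6 - 3 \left(-1\right) \left(-7\right) \left(-2\right) + 38 \left(\left(-1\right) \left(-7\right) \left(-2\right)\right)^{3} + 266 \left(\left(-1\right) \left(-7\right) \left(-2\right)\right)^{2}\right)} = 4671386 - \frac{-1033 - 7 \left(-2\right)}{2 \left(6 - 3 \cdot 7 \left(-2\right) + 38 \left(7 \left(-2\right)\right)^{3} + 266 \left(7 \left(-2\right)\right)^{2}\right)} = 4671386 - \frac{-1033 - -14}{2 \left(6 - -42 + 38 \left(-14\right)^{3} + 266 \left(-14\right)^{2}\right)} = 4671386 - \frac{-1033 + 14}{2 \left(6 + 42 + 38 \left(-2744\right) + 266 \cdot 196\right)} = 4671386 - \frac{1}{2} \frac{1}{6 + 42 - 104272 + 52136} \left(-1019\right) = 4671386 - \frac{1}{2} \frac{1}{-52088} \left(-1019\right) = 4671386 - \frac{1}{2} \left(- \frac{1}{52088}\right) \left(-1019\right) = 4671386 - \frac{1019}{104176} = \frac{486646306917}{104176}$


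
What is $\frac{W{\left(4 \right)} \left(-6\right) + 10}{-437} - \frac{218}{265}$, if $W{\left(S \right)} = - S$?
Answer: $- \frac{104276}{115805} \approx -0.90044$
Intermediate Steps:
$\frac{W{\left(4 \right)} \left(-6\right) + 10}{-437} - \frac{218}{265} = \frac{\left(-1\right) 4 \left(-6\right) + 10}{-437} - \frac{218}{265} = \left(\left(-4\right) \left(-6\right) + 10\right) \left(- \frac{1}{437}\right) - \frac{218}{265} = \left(24 + 10\right) \left(- \frac{1}{437}\right) - \frac{218}{265} = 34 \left(- \frac{1}{437}\right) - \frac{218}{265} = - \frac{34}{437} - \frac{218}{265} = - \frac{104276}{115805}$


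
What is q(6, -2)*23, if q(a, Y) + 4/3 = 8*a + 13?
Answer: 4117/3 ≈ 1372.3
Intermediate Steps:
q(a, Y) = 35/3 + 8*a (q(a, Y) = -4/3 + (8*a + 13) = -4/3 + (13 + 8*a) = 35/3 + 8*a)
q(6, -2)*23 = (35/3 + 8*6)*23 = (35/3 + 48)*23 = (179/3)*23 = 4117/3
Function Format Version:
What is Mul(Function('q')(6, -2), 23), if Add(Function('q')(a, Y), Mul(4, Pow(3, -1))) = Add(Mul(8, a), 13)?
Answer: Rational(4117, 3) ≈ 1372.3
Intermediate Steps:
Function('q')(a, Y) = Add(Rational(35, 3), Mul(8, a)) (Function('q')(a, Y) = Add(Rational(-4, 3), Add(Mul(8, a), 13)) = Add(Rational(-4, 3), Add(13, Mul(8, a))) = Add(Rational(35, 3), Mul(8, a)))
Mul(Function('q')(6, -2), 23) = Mul(Add(Rational(35, 3), Mul(8, 6)), 23) = Mul(Add(Rational(35, 3), 48), 23) = Mul(Rational(179, 3), 23) = Rational(4117, 3)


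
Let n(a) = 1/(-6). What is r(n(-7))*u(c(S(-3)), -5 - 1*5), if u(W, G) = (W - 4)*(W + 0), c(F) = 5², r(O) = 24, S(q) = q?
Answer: 12600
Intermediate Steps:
n(a) = -⅙
c(F) = 25
u(W, G) = W*(-4 + W) (u(W, G) = (-4 + W)*W = W*(-4 + W))
r(n(-7))*u(c(S(-3)), -5 - 1*5) = 24*(25*(-4 + 25)) = 24*(25*21) = 24*525 = 12600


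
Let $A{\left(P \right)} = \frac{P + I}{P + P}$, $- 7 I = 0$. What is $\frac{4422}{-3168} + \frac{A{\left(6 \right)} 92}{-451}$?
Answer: $- \frac{32425}{21648} \approx -1.4978$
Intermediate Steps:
$I = 0$ ($I = \left(- \frac{1}{7}\right) 0 = 0$)
$A{\left(P \right)} = \frac{1}{2}$ ($A{\left(P \right)} = \frac{P + 0}{P + P} = \frac{P}{2 P} = P \frac{1}{2 P} = \frac{1}{2}$)
$\frac{4422}{-3168} + \frac{A{\left(6 \right)} 92}{-451} = \frac{4422}{-3168} + \frac{\frac{1}{2} \cdot 92}{-451} = 4422 \left(- \frac{1}{3168}\right) + 46 \left(- \frac{1}{451}\right) = - \frac{67}{48} - \frac{46}{451} = - \frac{32425}{21648}$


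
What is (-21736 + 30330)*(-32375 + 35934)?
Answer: 30586046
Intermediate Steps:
(-21736 + 30330)*(-32375 + 35934) = 8594*3559 = 30586046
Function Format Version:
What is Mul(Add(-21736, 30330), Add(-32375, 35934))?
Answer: 30586046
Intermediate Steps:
Mul(Add(-21736, 30330), Add(-32375, 35934)) = Mul(8594, 3559) = 30586046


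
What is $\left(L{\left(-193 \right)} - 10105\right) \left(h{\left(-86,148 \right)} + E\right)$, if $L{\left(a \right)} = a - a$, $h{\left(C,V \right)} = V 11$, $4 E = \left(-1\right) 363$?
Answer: $- \frac{62135645}{4} \approx -1.5534 \cdot 10^{7}$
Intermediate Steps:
$E = - \frac{363}{4}$ ($E = \frac{\left(-1\right) 363}{4} = \frac{1}{4} \left(-363\right) = - \frac{363}{4} \approx -90.75$)
$h{\left(C,V \right)} = 11 V$
$L{\left(a \right)} = 0$
$\left(L{\left(-193 \right)} - 10105\right) \left(h{\left(-86,148 \right)} + E\right) = \left(0 - 10105\right) \left(11 \cdot 148 - \frac{363}{4}\right) = - 10105 \left(1628 - \frac{363}{4}\right) = \left(-10105\right) \frac{6149}{4} = - \frac{62135645}{4}$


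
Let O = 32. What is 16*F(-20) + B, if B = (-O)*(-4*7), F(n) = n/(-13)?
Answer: 11968/13 ≈ 920.62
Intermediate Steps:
F(n) = -n/13 (F(n) = n*(-1/13) = -n/13)
B = 896 (B = (-1*32)*(-4*7) = -32*(-28) = 896)
16*F(-20) + B = 16*(-1/13*(-20)) + 896 = 16*(20/13) + 896 = 320/13 + 896 = 11968/13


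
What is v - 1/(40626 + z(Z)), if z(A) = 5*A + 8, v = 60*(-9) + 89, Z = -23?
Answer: -18274070/40519 ≈ -451.00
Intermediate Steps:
v = -451 (v = -540 + 89 = -451)
z(A) = 8 + 5*A
v - 1/(40626 + z(Z)) = -451 - 1/(40626 + (8 + 5*(-23))) = -451 - 1/(40626 + (8 - 115)) = -451 - 1/(40626 - 107) = -451 - 1/40519 = -18274070/40519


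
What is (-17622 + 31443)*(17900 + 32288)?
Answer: 693648348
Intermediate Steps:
(-17622 + 31443)*(17900 + 32288) = 13821*50188 = 693648348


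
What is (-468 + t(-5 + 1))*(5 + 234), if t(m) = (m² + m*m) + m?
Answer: -105160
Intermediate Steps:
t(m) = m + 2*m² (t(m) = (m² + m²) + m = 2*m² + m = m + 2*m²)
(-468 + t(-5 + 1))*(5 + 234) = (-468 + (-5 + 1)*(1 + 2*(-5 + 1)))*(5 + 234) = (-468 - 4*(1 + 2*(-4)))*239 = (-468 - 4*(1 - 8))*239 = (-468 - 4*(-7))*239 = (-468 + 28)*239 = -440*239 = -105160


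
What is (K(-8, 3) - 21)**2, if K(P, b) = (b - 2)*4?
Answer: 289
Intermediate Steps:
K(P, b) = -8 + 4*b (K(P, b) = (-2 + b)*4 = -8 + 4*b)
(K(-8, 3) - 21)**2 = ((-8 + 4*3) - 21)**2 = ((-8 + 12) - 21)**2 = (4 - 21)**2 = (-17)**2 = 289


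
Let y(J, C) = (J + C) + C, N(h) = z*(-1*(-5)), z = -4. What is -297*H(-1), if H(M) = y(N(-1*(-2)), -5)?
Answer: 8910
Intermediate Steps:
N(h) = -20 (N(h) = -(-4)*(-5) = -4*5 = -20)
y(J, C) = J + 2*C (y(J, C) = (C + J) + C = J + 2*C)
H(M) = -30 (H(M) = -20 + 2*(-5) = -20 - 10 = -30)
-297*H(-1) = -297*(-30) = 8910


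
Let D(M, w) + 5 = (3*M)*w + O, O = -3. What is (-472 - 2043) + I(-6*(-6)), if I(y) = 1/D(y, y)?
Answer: -9758199/3880 ≈ -2515.0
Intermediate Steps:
D(M, w) = -8 + 3*M*w (D(M, w) = -5 + ((3*M)*w - 3) = -5 + (3*M*w - 3) = -5 + (-3 + 3*M*w) = -8 + 3*M*w)
I(y) = 1/(-8 + 3*y²) (I(y) = 1/(-8 + 3*y*y) = 1/(-8 + 3*y²))
(-472 - 2043) + I(-6*(-6)) = (-472 - 2043) + 1/(-8 + 3*(-6*(-6))²) = -2515 + 1/(-8 + 3*36²) = -2515 + 1/(-8 + 3*1296) = -2515 + 1/(-8 + 3888) = -2515 + 1/3880 = -9758199/3880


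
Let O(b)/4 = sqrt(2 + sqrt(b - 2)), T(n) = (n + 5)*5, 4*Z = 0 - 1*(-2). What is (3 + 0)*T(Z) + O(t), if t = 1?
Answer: 165/2 + 4*sqrt(2 + I) ≈ 88.321 + 1.3742*I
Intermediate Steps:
Z = 1/2 (Z = (0 - 1*(-2))/4 = (0 + 2)/4 = (1/4)*2 = 1/2 ≈ 0.50000)
T(n) = 25 + 5*n (T(n) = (5 + n)*5 = 25 + 5*n)
O(b) = 4*sqrt(2 + sqrt(-2 + b)) (O(b) = 4*sqrt(2 + sqrt(b - 2)) = 4*sqrt(2 + sqrt(-2 + b)))
(3 + 0)*T(Z) + O(t) = (3 + 0)*(25 + 5*(1/2)) + 4*sqrt(2 + sqrt(-2 + 1)) = 3*(25 + 5/2) + 4*sqrt(2 + sqrt(-1)) = 3*(55/2) + 4*sqrt(2 + I) = 165/2 + 4*sqrt(2 + I)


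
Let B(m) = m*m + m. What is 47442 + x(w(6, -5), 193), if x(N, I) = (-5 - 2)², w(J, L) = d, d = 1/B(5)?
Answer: 47491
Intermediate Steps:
B(m) = m + m² (B(m) = m² + m = m + m²)
d = 1/30 (d = 1/(5*(1 + 5)) = 1/(5*6) = 1/30 ≈ 0.033333)
w(J, L) = 1/30
x(N, I) = 49 (x(N, I) = (-7)² = 49)
47442 + x(w(6, -5), 193) = 47442 + 49 = 47491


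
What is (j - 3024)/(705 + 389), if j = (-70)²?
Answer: 938/547 ≈ 1.7148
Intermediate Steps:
j = 4900
(j - 3024)/(705 + 389) = (4900 - 3024)/(705 + 389) = 1876/1094 = 1876*(1/1094) = 938/547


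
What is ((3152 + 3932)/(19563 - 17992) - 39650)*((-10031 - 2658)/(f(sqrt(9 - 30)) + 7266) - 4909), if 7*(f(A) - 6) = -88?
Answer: 7771200368201211/39915968 ≈ 1.9469e+8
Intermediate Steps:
f(A) = -46/7 (f(A) = 6 + (1/7)*(-88) = 6 - 88/7 = -46/7)
((3152 + 3932)/(19563 - 17992) - 39650)*((-10031 - 2658)/(f(sqrt(9 - 30)) + 7266) - 4909) = ((3152 + 3932)/(19563 - 17992) - 39650)*((-10031 - 2658)/(-46/7 + 7266) - 4909) = (7084/1571 - 39650)*(-12689/50816/7 - 4909) = (7084*(1/1571) - 39650)*(-12689*7/50816 - 4909) = (7084/1571 - 39650)*(-88823/50816 - 4909) = -62283066/1571*(-249544567/50816) = 7771200368201211/39915968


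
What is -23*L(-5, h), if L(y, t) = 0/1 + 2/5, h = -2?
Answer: -46/5 ≈ -9.2000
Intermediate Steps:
L(y, t) = 2/5 (L(y, t) = 0*1 + 2*(1/5) = 0 + 2/5 = 2/5)
-23*L(-5, h) = -23*2/5 = -46/5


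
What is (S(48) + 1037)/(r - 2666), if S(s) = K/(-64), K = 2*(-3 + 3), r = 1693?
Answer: -1037/973 ≈ -1.0658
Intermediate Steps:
K = 0 (K = 2*0 = 0)
S(s) = 0 (S(s) = 0/(-64) = 0*(-1/64) = 0)
(S(48) + 1037)/(r - 2666) = (0 + 1037)/(1693 - 2666) = 1037/(-973) = 1037*(-1/973) = -1037/973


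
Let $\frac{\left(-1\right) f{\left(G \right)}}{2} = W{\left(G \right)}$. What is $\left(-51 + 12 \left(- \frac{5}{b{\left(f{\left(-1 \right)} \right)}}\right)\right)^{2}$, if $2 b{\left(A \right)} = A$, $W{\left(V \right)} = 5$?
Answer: $1521$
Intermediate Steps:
$f{\left(G \right)} = -10$ ($f{\left(G \right)} = \left(-2\right) 5 = -10$)
$b{\left(A \right)} = \frac{A}{2}$
$\left(-51 + 12 \left(- \frac{5}{b{\left(f{\left(-1 \right)} \right)}}\right)\right)^{2} = \left(-51 + 12 \left(- \frac{5}{\frac{1}{2} \left(-10\right)}\right)\right)^{2} = \left(-51 + 12 \left(- \frac{5}{-5}\right)\right)^{2} = \left(-51 + 12 \left(\left(-5\right) \left(- \frac{1}{5}\right)\right)\right)^{2} = \left(-51 + 12 \cdot 1\right)^{2} = \left(-51 + 12\right)^{2} = \left(-39\right)^{2} = 1521$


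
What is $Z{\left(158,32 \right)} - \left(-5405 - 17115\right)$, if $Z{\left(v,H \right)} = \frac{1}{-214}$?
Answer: $\frac{4819279}{214} \approx 22520.0$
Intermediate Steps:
$Z{\left(v,H \right)} = - \frac{1}{214}$
$Z{\left(158,32 \right)} - \left(-5405 - 17115\right) = - \frac{1}{214} - \left(-5405 - 17115\right) = - \frac{1}{214} - -22520 = - \frac{1}{214} + 22520 = \frac{4819279}{214}$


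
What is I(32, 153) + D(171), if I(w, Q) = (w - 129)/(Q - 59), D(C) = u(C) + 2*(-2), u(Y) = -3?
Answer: -755/94 ≈ -8.0319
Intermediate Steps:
D(C) = -7 (D(C) = -3 + 2*(-2) = -3 - 4 = -7)
I(w, Q) = (-129 + w)/(-59 + Q)
I(32, 153) + D(171) = (-129 + 32)/(-59 + 153) - 7 = -97/94 - 7 = -755/94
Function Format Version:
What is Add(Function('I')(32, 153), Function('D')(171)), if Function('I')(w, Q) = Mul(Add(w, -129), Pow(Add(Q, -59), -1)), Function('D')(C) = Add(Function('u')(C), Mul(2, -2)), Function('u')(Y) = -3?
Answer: Rational(-755, 94) ≈ -8.0319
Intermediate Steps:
Function('D')(C) = -7 (Function('D')(C) = Add(-3, Mul(2, -2)) = Add(-3, -4) = -7)
Function('I')(w, Q) = Mul(Pow(Add(-59, Q), -1), Add(-129, w)) (Function('I')(w, Q) = Mul(Add(-129, w), Pow(Add(-59, Q), -1)) = Mul(Pow(Add(-59, Q), -1), Add(-129, w)))
Add(Function('I')(32, 153), Function('D')(171)) = Add(Mul(Pow(Add(-59, 153), -1), Add(-129, 32)), -7) = Add(Mul(Pow(94, -1), -97), -7) = Add(Mul(Rational(1, 94), -97), -7) = Add(Rational(-97, 94), -7) = Rational(-755, 94)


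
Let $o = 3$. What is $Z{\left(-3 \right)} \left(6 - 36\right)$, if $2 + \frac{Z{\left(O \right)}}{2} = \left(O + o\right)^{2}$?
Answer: $120$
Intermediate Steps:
$Z{\left(O \right)} = -4 + 2 \left(3 + O\right)^{2}$ ($Z{\left(O \right)} = -4 + 2 \left(O + 3\right)^{2} = -4 + 2 \left(3 + O\right)^{2}$)
$Z{\left(-3 \right)} \left(6 - 36\right) = \left(-4 + 2 \left(3 - 3\right)^{2}\right) \left(6 - 36\right) = \left(-4 + 2 \cdot 0^{2}\right) \left(-30\right) = \left(-4 + 2 \cdot 0\right) \left(-30\right) = \left(-4 + 0\right) \left(-30\right) = \left(-4\right) \left(-30\right) = 120$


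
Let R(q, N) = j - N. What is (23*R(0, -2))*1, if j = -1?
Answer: 23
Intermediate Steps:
R(q, N) = -1 - N
(23*R(0, -2))*1 = (23*(-1 - 1*(-2)))*1 = (23*(-1 + 2))*1 = (23*1)*1 = 23*1 = 23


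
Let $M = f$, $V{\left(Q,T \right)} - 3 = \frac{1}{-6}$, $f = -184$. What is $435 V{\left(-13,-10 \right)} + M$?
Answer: $\frac{2097}{2} \approx 1048.5$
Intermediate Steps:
$V{\left(Q,T \right)} = \frac{17}{6}$ ($V{\left(Q,T \right)} = 3 + \frac{1}{-6} = 3 - \frac{1}{6} = \frac{17}{6}$)
$M = -184$
$435 V{\left(-13,-10 \right)} + M = 435 \cdot \frac{17}{6} - 184 = \frac{2465}{2} - 184 = \frac{2097}{2}$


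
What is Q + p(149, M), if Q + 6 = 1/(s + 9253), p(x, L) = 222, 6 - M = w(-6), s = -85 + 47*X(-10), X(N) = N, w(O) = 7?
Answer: 1878769/8698 ≈ 216.00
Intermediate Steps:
s = -555 (s = -85 + 47*(-10) = -85 - 470 = -555)
M = -1 (M = 6 - 1*7 = 6 - 7 = -1)
Q = -52187/8698 (Q = -6 + 1/(-555 + 9253) = -6 + 1/8698 = -52187/8698 ≈ -5.9999)
Q + p(149, M) = -52187/8698 + 222 = 1878769/8698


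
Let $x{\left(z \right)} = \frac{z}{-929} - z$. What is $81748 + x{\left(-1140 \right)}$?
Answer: $\frac{77004092}{929} \approx 82889.0$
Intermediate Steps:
$x{\left(z \right)} = - \frac{930 z}{929}$ ($x{\left(z \right)} = z \left(- \frac{1}{929}\right) - z = - \frac{z}{929} - z = - \frac{930 z}{929}$)
$81748 + x{\left(-1140 \right)} = 81748 - - \frac{1060200}{929} = 81748 + \frac{1060200}{929} = \frac{77004092}{929}$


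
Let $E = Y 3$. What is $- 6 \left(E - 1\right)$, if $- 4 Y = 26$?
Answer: $123$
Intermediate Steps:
$Y = - \frac{13}{2}$ ($Y = \left(- \frac{1}{4}\right) 26 = - \frac{13}{2} \approx -6.5$)
$E = - \frac{39}{2}$ ($E = \left(- \frac{13}{2}\right) 3 = - \frac{39}{2} \approx -19.5$)
$- 6 \left(E - 1\right) = - 6 \left(- \frac{39}{2} - 1\right) = \left(-6\right) \left(- \frac{41}{2}\right) = 123$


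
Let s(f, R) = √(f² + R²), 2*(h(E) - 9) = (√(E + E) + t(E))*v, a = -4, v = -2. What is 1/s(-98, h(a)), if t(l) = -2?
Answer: (9717 - 44*I*√2)^(-½) ≈ 0.010144 + 3.248e-5*I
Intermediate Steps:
h(E) = 11 - √2*√E (h(E) = 9 + ((√(E + E) - 2)*(-2))/2 = 9 + ((√(2*E) - 2)*(-2))/2 = 9 + ((√2*√E - 2)*(-2))/2 = 9 + ((-2 + √2*√E)*(-2))/2 = 9 + (4 - 2*√2*√E)/2 = 9 + (2 - √2*√E) = 11 - √2*√E)
s(f, R) = √(R² + f²)
1/s(-98, h(a)) = 1/(√((11 - √2*√(-4))² + (-98)²)) = 1/(√((11 - √2*2*I)² + 9604)) = 1/(√((11 - 2*I*√2)² + 9604)) = 1/(√(9604 + (11 - 2*I*√2)²)) = (9604 + (11 - 2*I*√2)²)^(-½)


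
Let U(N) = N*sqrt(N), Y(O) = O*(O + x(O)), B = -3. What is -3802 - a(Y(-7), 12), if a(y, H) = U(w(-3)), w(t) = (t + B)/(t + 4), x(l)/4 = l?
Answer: -3802 + 6*I*sqrt(6) ≈ -3802.0 + 14.697*I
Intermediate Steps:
x(l) = 4*l
w(t) = (-3 + t)/(4 + t) (w(t) = (t - 3)/(t + 4) = (-3 + t)/(4 + t))
Y(O) = 5*O**2 (Y(O) = O*(O + 4*O) = O*(5*O) = 5*O**2)
U(N) = N**(3/2)
a(y, H) = -6*I*sqrt(6) (a(y, H) = ((-3 - 3)/(4 - 3))**(3/2) = (-6/1)**(3/2) = (1*(-6))**(3/2) = (-6)**(3/2) = -6*I*sqrt(6))
-3802 - a(Y(-7), 12) = -3802 - (-6)*I*sqrt(6) = -3802 + 6*I*sqrt(6)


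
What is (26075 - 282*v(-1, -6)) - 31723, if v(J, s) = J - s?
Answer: -7058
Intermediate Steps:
(26075 - 282*v(-1, -6)) - 31723 = (26075 - 282*(-1 - 1*(-6))) - 31723 = (26075 - 282*(-1 + 6)) - 31723 = (26075 - 282*5) - 31723 = (26075 - 1410) - 31723 = 24665 - 31723 = -7058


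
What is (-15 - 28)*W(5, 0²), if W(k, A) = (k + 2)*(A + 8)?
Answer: -2408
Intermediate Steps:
W(k, A) = (2 + k)*(8 + A)
(-15 - 28)*W(5, 0²) = (-15 - 28)*(16 + 2*0² + 8*5 + 0²*5) = -43*(16 + 2*0 + 40 + 0*5) = -43*(16 + 0 + 40 + 0) = -43*56 = -2408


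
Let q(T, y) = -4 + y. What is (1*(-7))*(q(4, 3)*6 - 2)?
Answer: 56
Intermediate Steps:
(1*(-7))*(q(4, 3)*6 - 2) = (1*(-7))*((-4 + 3)*6 - 2) = -7*(-1*6 - 2) = -7*(-6 - 2) = -7*(-8) = 56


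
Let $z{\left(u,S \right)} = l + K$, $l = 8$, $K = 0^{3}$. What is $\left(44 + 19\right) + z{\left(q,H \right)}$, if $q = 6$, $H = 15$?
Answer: $71$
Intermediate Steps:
$K = 0$
$z{\left(u,S \right)} = 8$ ($z{\left(u,S \right)} = 8 + 0 = 8$)
$\left(44 + 19\right) + z{\left(q,H \right)} = \left(44 + 19\right) + 8 = 63 + 8 = 71$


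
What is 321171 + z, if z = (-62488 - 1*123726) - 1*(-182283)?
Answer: 317240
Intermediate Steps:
z = -3931 (z = (-62488 - 123726) + 182283 = -186214 + 182283 = -3931)
321171 + z = 321171 - 3931 = 317240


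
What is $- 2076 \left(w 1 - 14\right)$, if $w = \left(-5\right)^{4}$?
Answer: $-1268436$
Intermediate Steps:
$w = 625$
$- 2076 \left(w 1 - 14\right) = - 2076 \left(625 \cdot 1 - 14\right) = - 2076 \left(625 - 14\right) = \left(-2076\right) 611 = -1268436$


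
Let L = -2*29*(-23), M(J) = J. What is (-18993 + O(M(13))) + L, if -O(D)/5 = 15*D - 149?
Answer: -17889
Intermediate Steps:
L = 1334 (L = -58*(-23) = 1334)
O(D) = 745 - 75*D (O(D) = -5*(15*D - 149) = -5*(-149 + 15*D) = 745 - 75*D)
(-18993 + O(M(13))) + L = (-18993 + (745 - 75*13)) + 1334 = (-18993 + (745 - 975)) + 1334 = (-18993 - 230) + 1334 = -19223 + 1334 = -17889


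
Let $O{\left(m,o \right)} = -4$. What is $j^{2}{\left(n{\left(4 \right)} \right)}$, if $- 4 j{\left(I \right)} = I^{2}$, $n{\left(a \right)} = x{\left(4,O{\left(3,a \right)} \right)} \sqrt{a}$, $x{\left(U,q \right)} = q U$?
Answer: $65536$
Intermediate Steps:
$x{\left(U,q \right)} = U q$
$n{\left(a \right)} = - 16 \sqrt{a}$ ($n{\left(a \right)} = 4 \left(-4\right) \sqrt{a} = - 16 \sqrt{a}$)
$j{\left(I \right)} = - \frac{I^{2}}{4}$
$j^{2}{\left(n{\left(4 \right)} \right)} = \left(- \frac{\left(- 16 \sqrt{4}\right)^{2}}{4}\right)^{2} = \left(- \frac{\left(\left(-16\right) 2\right)^{2}}{4}\right)^{2} = \left(- \frac{\left(-32\right)^{2}}{4}\right)^{2} = \left(\left(- \frac{1}{4}\right) 1024\right)^{2} = \left(-256\right)^{2} = 65536$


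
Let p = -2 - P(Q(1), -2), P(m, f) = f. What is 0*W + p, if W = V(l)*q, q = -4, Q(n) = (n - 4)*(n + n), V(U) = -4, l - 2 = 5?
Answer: 0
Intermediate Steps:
l = 7 (l = 2 + 5 = 7)
Q(n) = 2*n*(-4 + n) (Q(n) = (-4 + n)*(2*n) = 2*n*(-4 + n))
p = 0 (p = -2 - 1*(-2) = -2 + 2 = 0)
W = 16 (W = -4*(-4) = 16)
0*W + p = 0*16 + 0 = 0 + 0 = 0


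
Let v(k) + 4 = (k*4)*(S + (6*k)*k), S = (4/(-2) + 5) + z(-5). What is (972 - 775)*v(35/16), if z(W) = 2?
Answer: 29348469/512 ≈ 57321.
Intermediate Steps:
S = 5 (S = (4/(-2) + 5) + 2 = (4*(-½) + 5) + 2 = (-2 + 5) + 2 = 3 + 2 = 5)
v(k) = -4 + 4*k*(5 + 6*k²) (v(k) = -4 + (k*4)*(5 + (6*k)*k) = -4 + (4*k)*(5 + 6*k²) = -4 + 4*k*(5 + 6*k²))
(972 - 775)*v(35/16) = (972 - 775)*(-4 + 20*(35/16) + 24*(35/16)³) = 197*(-4 + 20*(35*(1/16)) + 24*(35*(1/16))³) = 197*(-4 + 20*(35/16) + 24*(35/16)³) = 197*(-4 + 175/4 + 24*(42875/4096)) = 197*(-4 + 175/4 + 128625/512) = 197*(148977/512) = 29348469/512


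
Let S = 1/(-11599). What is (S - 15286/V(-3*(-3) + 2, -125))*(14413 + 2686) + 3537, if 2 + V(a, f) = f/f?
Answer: 3031733275650/11599 ≈ 2.6138e+8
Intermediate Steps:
V(a, f) = -1 (V(a, f) = -2 + f/f = -2 + 1 = -1)
S = -1/11599 ≈ -8.6214e-5
(S - 15286/V(-3*(-3) + 2, -125))*(14413 + 2686) + 3537 = (-1/11599 - 15286/(-1))*(14413 + 2686) + 3537 = (-1/11599 - 15286*(-1))*17099 + 3537 = (-1/11599 + 15286)*17099 + 3537 = (177302313/11599)*17099 + 3537 = 3031692249987/11599 + 3537 = 3031733275650/11599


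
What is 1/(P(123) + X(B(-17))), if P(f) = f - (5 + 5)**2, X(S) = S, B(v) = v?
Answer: 1/6 ≈ 0.16667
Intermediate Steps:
P(f) = -100 + f (P(f) = f - 1*10**2 = f - 1*100 = f - 100 = -100 + f)
1/(P(123) + X(B(-17))) = 1/((-100 + 123) - 17) = 1/(23 - 17) = 1/6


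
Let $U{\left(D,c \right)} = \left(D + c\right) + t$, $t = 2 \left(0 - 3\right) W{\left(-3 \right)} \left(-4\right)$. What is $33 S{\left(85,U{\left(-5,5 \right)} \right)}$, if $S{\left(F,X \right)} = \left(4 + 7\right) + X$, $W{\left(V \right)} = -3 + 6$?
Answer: $2739$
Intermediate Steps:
$W{\left(V \right)} = 3$
$t = 72$ ($t = 2 \left(0 - 3\right) 3 \left(-4\right) = 2 \left(-3\right) 3 \left(-4\right) = \left(-6\right) 3 \left(-4\right) = \left(-18\right) \left(-4\right) = 72$)
$U{\left(D,c \right)} = 72 + D + c$ ($U{\left(D,c \right)} = \left(D + c\right) + 72 = 72 + D + c$)
$S{\left(F,X \right)} = 11 + X$
$33 S{\left(85,U{\left(-5,5 \right)} \right)} = 33 \left(11 + \left(72 - 5 + 5\right)\right) = 33 \left(11 + 72\right) = 33 \cdot 83 = 2739$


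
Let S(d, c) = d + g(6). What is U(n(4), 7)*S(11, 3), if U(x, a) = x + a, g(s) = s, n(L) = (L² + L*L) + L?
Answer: 731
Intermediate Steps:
n(L) = L + 2*L² (n(L) = (L² + L²) + L = 2*L² + L = L + 2*L²)
S(d, c) = 6 + d (S(d, c) = d + 6 = 6 + d)
U(x, a) = a + x
U(n(4), 7)*S(11, 3) = (7 + 4*(1 + 2*4))*(6 + 11) = (7 + 4*(1 + 8))*17 = (7 + 4*9)*17 = (7 + 36)*17 = 43*17 = 731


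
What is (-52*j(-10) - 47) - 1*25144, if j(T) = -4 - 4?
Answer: -24775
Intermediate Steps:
j(T) = -8
(-52*j(-10) - 47) - 1*25144 = (-52*(-8) - 47) - 1*25144 = (416 - 47) - 25144 = 369 - 25144 = -24775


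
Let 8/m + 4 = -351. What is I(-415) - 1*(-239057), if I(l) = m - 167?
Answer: 84805942/355 ≈ 2.3889e+5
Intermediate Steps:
m = -8/355 (m = 8/(-4 - 351) = 8/(-355) = 8*(-1/355) = -8/355 ≈ -0.022535)
I(l) = -59293/355 (I(l) = -8/355 - 167 = -59293/355)
I(-415) - 1*(-239057) = -59293/355 - 1*(-239057) = -59293/355 + 239057 = 84805942/355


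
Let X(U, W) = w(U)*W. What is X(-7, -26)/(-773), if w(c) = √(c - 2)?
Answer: 78*I/773 ≈ 0.10091*I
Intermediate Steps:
w(c) = √(-2 + c)
X(U, W) = W*√(-2 + U) (X(U, W) = √(-2 + U)*W = W*√(-2 + U))
X(-7, -26)/(-773) = -26*√(-2 - 7)/(-773) = -78*I*(-1/773) = 78*I/773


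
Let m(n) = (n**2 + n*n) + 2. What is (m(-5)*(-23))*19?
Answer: -22724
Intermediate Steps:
m(n) = 2 + 2*n**2 (m(n) = (n**2 + n**2) + 2 = 2*n**2 + 2 = 2 + 2*n**2)
(m(-5)*(-23))*19 = ((2 + 2*(-5)**2)*(-23))*19 = ((2 + 2*25)*(-23))*19 = ((2 + 50)*(-23))*19 = (52*(-23))*19 = -1196*19 = -22724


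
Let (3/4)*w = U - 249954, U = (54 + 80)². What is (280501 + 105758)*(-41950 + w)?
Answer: -135685319026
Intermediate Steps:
U = 17956 (U = 134² = 17956)
w = -927992/3 (w = 4*(17956 - 249954)/3 = (4/3)*(-231998) = -927992/3 ≈ -3.0933e+5)
(280501 + 105758)*(-41950 + w) = (280501 + 105758)*(-41950 - 927992/3) = 386259*(-1053842/3) = -135685319026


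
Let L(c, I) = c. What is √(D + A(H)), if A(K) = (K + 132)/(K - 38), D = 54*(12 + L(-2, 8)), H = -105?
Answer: 9*√136279/143 ≈ 23.234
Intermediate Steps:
D = 540 (D = 54*(12 - 2) = 54*10 = 540)
A(K) = (132 + K)/(-38 + K)
√(D + A(H)) = √(540 + (132 - 105)/(-38 - 105)) = √(540 + 27/(-143)) = √(540 - 1/143*27) = √(540 - 27/143) = √(77193/143) = 9*√136279/143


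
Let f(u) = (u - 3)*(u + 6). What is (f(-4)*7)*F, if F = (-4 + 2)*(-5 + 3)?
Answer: -392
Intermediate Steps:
f(u) = (-3 + u)*(6 + u)
F = 4 (F = -2*(-2) = 4)
(f(-4)*7)*F = ((-18 + (-4)**2 + 3*(-4))*7)*4 = ((-18 + 16 - 12)*7)*4 = -14*7*4 = -98*4 = -392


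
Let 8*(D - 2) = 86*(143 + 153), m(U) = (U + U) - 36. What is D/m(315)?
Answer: 1592/297 ≈ 5.3603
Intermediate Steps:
m(U) = -36 + 2*U (m(U) = 2*U - 36 = -36 + 2*U)
D = 3184 (D = 2 + (86*(143 + 153))/8 = 2 + (86*296)/8 = 2 + (⅛)*25456 = 2 + 3182 = 3184)
D/m(315) = 3184/(-36 + 2*315) = 3184/(-36 + 630) = 3184/594 = 3184*(1/594) = 1592/297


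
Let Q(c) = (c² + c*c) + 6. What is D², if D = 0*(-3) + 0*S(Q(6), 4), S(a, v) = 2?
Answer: 0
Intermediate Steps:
Q(c) = 6 + 2*c² (Q(c) = (c² + c²) + 6 = 2*c² + 6 = 6 + 2*c²)
D = 0 (D = 0*(-3) + 0*2 = 0 + 0 = 0)
D² = 0² = 0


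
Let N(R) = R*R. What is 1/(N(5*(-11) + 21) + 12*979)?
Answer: 1/12904 ≈ 7.7495e-5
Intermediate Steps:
N(R) = R**2
1/(N(5*(-11) + 21) + 12*979) = 1/((5*(-11) + 21)**2 + 12*979) = 1/((-55 + 21)**2 + 11748) = 1/((-34)**2 + 11748) = 1/(1156 + 11748) = 1/12904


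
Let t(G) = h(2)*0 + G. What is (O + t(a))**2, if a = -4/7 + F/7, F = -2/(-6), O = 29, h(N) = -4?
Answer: 357604/441 ≈ 810.89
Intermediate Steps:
F = 1/3 (F = -2*(-1/6) = 1/3 ≈ 0.33333)
a = -11/21 (a = -4/7 + (1/3)/7 = -4*1/7 + (1/3)*(1/7) = -4/7 + 1/21 = -11/21 ≈ -0.52381)
t(G) = G (t(G) = -4*0 + G = 0 + G = G)
(O + t(a))**2 = (29 - 11/21)**2 = (598/21)**2 = 357604/441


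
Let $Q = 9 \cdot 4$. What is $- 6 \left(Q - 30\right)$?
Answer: $-36$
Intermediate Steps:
$Q = 36$
$- 6 \left(Q - 30\right) = - 6 \left(36 - 30\right) = \left(-6\right) 6 = -36$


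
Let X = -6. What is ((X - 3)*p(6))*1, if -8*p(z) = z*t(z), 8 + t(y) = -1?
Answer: -243/4 ≈ -60.750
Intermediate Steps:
t(y) = -9 (t(y) = -8 - 1 = -9)
p(z) = 9*z/8 (p(z) = -z*(-9)/8 = -(-9)*z/8 = 9*z/8)
((X - 3)*p(6))*1 = ((-6 - 3)*((9/8)*6))*1 = -9*27/4*1 = -243/4*1 = -243/4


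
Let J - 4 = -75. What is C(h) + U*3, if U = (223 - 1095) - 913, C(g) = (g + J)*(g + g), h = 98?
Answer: -63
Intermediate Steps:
J = -71 (J = 4 - 75 = -71)
C(g) = 2*g*(-71 + g) (C(g) = (g - 71)*(g + g) = (-71 + g)*(2*g) = 2*g*(-71 + g))
U = -1785 (U = -872 - 913 = -1785)
C(h) + U*3 = 2*98*(-71 + 98) - 1785*3 = 2*98*27 - 5355 = 5292 - 5355 = -63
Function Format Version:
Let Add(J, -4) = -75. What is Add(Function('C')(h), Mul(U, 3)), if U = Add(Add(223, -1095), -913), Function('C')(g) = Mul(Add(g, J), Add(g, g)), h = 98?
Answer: -63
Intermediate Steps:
J = -71 (J = Add(4, -75) = -71)
Function('C')(g) = Mul(2, g, Add(-71, g)) (Function('C')(g) = Mul(Add(g, -71), Add(g, g)) = Mul(Add(-71, g), Mul(2, g)) = Mul(2, g, Add(-71, g)))
U = -1785 (U = Add(-872, -913) = -1785)
Add(Function('C')(h), Mul(U, 3)) = Add(Mul(2, 98, Add(-71, 98)), Mul(-1785, 3)) = Add(Mul(2, 98, 27), -5355) = Add(5292, -5355) = -63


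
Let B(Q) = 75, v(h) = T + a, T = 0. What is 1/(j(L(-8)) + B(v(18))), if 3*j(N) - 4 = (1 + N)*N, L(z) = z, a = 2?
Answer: 1/95 ≈ 0.010526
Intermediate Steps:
v(h) = 2 (v(h) = 0 + 2 = 2)
j(N) = 4/3 + N*(1 + N)/3 (j(N) = 4/3 + ((1 + N)*N)/3 = 4/3 + (N*(1 + N))/3 = 4/3 + N*(1 + N)/3)
1/(j(L(-8)) + B(v(18))) = 1/((4/3 + (1/3)*(-8) + (1/3)*(-8)**2) + 75) = 1/((4/3 - 8/3 + (1/3)*64) + 75) = 1/((4/3 - 8/3 + 64/3) + 75) = 1/(20 + 75) = 1/95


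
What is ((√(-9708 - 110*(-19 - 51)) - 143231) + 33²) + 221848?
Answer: 79706 + 2*I*√502 ≈ 79706.0 + 44.811*I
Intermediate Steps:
((√(-9708 - 110*(-19 - 51)) - 143231) + 33²) + 221848 = ((√(-9708 - 110*(-70)) - 143231) + 1089) + 221848 = ((√(-9708 + 7700) - 143231) + 1089) + 221848 = ((√(-2008) - 143231) + 1089) + 221848 = ((2*I*√502 - 143231) + 1089) + 221848 = ((-143231 + 2*I*√502) + 1089) + 221848 = (-142142 + 2*I*√502) + 221848 = 79706 + 2*I*√502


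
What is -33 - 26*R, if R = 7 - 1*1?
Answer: -189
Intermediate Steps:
R = 6 (R = 7 - 1 = 6)
-33 - 26*R = -33 - 26*6 = -33 - 156 = -189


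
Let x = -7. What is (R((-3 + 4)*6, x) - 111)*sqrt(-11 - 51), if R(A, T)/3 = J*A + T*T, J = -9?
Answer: -126*I*sqrt(62) ≈ -992.13*I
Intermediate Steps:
R(A, T) = -27*A + 3*T**2 (R(A, T) = 3*(-9*A + T*T) = 3*(-9*A + T**2) = 3*(T**2 - 9*A) = -27*A + 3*T**2)
(R((-3 + 4)*6, x) - 111)*sqrt(-11 - 51) = ((-27*(-3 + 4)*6 + 3*(-7)**2) - 111)*sqrt(-11 - 51) = ((-27*6 + 3*49) - 111)*sqrt(-62) = ((-27*6 + 147) - 111)*(I*sqrt(62)) = ((-162 + 147) - 111)*(I*sqrt(62)) = (-15 - 111)*(I*sqrt(62)) = -126*I*sqrt(62)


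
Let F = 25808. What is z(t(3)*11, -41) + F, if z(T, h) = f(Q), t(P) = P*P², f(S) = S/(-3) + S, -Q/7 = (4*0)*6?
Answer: 25808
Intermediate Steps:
Q = 0 (Q = -7*4*0*6 = -0*6 = -7*0 = 0)
f(S) = 2*S/3 (f(S) = S*(-⅓) + S = -S/3 + S = 2*S/3)
t(P) = P³
z(T, h) = 0 (z(T, h) = (⅔)*0 = 0)
z(t(3)*11, -41) + F = 0 + 25808 = 25808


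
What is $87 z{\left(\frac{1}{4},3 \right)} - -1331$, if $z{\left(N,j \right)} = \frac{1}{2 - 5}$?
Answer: $1302$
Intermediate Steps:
$z{\left(N,j \right)} = - \frac{1}{3}$ ($z{\left(N,j \right)} = \frac{1}{-3} = - \frac{1}{3}$)
$87 z{\left(\frac{1}{4},3 \right)} - -1331 = 87 \left(- \frac{1}{3}\right) - -1331 = -29 + 1331 = 1302$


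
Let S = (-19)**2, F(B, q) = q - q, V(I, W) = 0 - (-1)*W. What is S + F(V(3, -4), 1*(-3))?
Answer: 361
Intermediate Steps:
V(I, W) = W (V(I, W) = 0 + W = W)
F(B, q) = 0
S = 361
S + F(V(3, -4), 1*(-3)) = 361 + 0 = 361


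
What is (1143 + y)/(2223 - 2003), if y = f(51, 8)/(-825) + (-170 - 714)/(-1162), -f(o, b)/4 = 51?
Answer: 182783883/35150500 ≈ 5.2000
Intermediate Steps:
f(o, b) = -204 (f(o, b) = -4*51 = -204)
y = 161058/159775 (y = -204/(-825) + (-170 - 714)/(-1162) = -204*(-1/825) - 884*(-1/1162) = 68/275 + 442/581 = 161058/159775 ≈ 1.0080)
(1143 + y)/(2223 - 2003) = (1143 + 161058/159775)/(2223 - 2003) = (182783883/159775)/220 = (182783883/159775)*(1/220) = 182783883/35150500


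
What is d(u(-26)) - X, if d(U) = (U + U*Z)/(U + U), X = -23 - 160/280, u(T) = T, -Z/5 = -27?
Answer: 641/7 ≈ 91.571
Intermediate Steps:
Z = 135 (Z = -5*(-27) = 135)
X = -165/7 (X = -23 - 160*1/280 = -23 - 4/7 = -165/7 ≈ -23.571)
d(U) = 68 (d(U) = (U + U*135)/(U + U) = (U + 135*U)/((2*U)) = (136*U)*(1/(2*U)) = 68)
d(u(-26)) - X = 68 - 1*(-165/7) = 68 + 165/7 = 641/7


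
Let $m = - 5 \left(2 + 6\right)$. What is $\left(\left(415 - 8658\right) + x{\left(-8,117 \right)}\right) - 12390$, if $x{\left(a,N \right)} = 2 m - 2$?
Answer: $-20715$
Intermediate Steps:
$m = -40$ ($m = \left(-5\right) 8 = -40$)
$x{\left(a,N \right)} = -82$ ($x{\left(a,N \right)} = 2 \left(-40\right) - 2 = -80 - 2 = -82$)
$\left(\left(415 - 8658\right) + x{\left(-8,117 \right)}\right) - 12390 = \left(\left(415 - 8658\right) - 82\right) - 12390 = \left(-8243 - 82\right) - 12390 = -8325 - 12390 = -20715$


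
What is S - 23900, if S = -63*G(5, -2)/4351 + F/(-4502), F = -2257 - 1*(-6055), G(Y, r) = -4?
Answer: -234086709197/9794101 ≈ -23901.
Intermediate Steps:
F = 3798 (F = -2257 + 6055 = 3798)
S = -7695297/9794101 (S = -63*(-4)/4351 + 3798/(-4502) = 252*(1/4351) + 3798*(-1/4502) = 252/4351 - 1899/2251 = -7695297/9794101 ≈ -0.78571)
S - 23900 = -7695297/9794101 - 23900 = -234086709197/9794101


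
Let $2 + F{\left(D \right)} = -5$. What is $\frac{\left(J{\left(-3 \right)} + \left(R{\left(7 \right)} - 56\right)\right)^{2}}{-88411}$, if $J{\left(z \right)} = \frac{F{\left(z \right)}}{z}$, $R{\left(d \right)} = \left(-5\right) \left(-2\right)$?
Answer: $- \frac{17161}{795699} \approx -0.021567$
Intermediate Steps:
$R{\left(d \right)} = 10$
$F{\left(D \right)} = -7$ ($F{\left(D \right)} = -2 - 5 = -7$)
$J{\left(z \right)} = - \frac{7}{z}$
$\frac{\left(J{\left(-3 \right)} + \left(R{\left(7 \right)} - 56\right)\right)^{2}}{-88411} = \frac{\left(- \frac{7}{-3} + \left(10 - 56\right)\right)^{2}}{-88411} = \left(\left(-7\right) \left(- \frac{1}{3}\right) - 46\right)^{2} \left(- \frac{1}{88411}\right) = \left(\frac{7}{3} - 46\right)^{2} \left(- \frac{1}{88411}\right) = \left(- \frac{131}{3}\right)^{2} \left(- \frac{1}{88411}\right) = \frac{17161}{9} \left(- \frac{1}{88411}\right) = - \frac{17161}{795699}$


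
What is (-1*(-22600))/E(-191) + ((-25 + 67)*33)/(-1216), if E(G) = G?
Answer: -13873163/116128 ≈ -119.46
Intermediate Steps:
(-1*(-22600))/E(-191) + ((-25 + 67)*33)/(-1216) = -1*(-22600)/(-191) + ((-25 + 67)*33)/(-1216) = 22600*(-1/191) + (42*33)*(-1/1216) = -22600/191 + 1386*(-1/1216) = -22600/191 - 693/608 = -13873163/116128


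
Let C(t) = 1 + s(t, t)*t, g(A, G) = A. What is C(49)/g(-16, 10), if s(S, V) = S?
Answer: -1201/8 ≈ -150.13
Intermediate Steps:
C(t) = 1 + t**2 (C(t) = 1 + t*t = 1 + t**2)
C(49)/g(-16, 10) = (1 + 49**2)/(-16) = (1 + 2401)*(-1/16) = 2402*(-1/16) = -1201/8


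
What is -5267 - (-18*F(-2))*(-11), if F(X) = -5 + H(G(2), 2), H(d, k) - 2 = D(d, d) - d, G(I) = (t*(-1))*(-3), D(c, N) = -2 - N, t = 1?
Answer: -3089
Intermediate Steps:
G(I) = 3 (G(I) = (1*(-1))*(-3) = -1*(-3) = 3)
H(d, k) = -2*d (H(d, k) = 2 + ((-2 - d) - d) = 2 + (-2 - 2*d) = -2*d)
F(X) = -11 (F(X) = -5 - 2*3 = -5 - 6 = -11)
-5267 - (-18*F(-2))*(-11) = -5267 - (-18*(-11))*(-11) = -5267 - 198*(-11) = -5267 - 1*(-2178) = -5267 + 2178 = -3089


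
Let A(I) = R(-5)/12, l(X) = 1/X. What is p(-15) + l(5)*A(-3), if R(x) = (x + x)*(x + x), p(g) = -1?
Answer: ⅔ ≈ 0.66667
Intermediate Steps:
R(x) = 4*x² (R(x) = (2*x)*(2*x) = 4*x²)
A(I) = 25/3 (A(I) = (4*(-5)²)/12 = (4*25)*(1/12) = 100*(1/12) = 25/3)
p(-15) + l(5)*A(-3) = -1 + (25/3)/5 = -1 + (⅕)*(25/3) = -1 + 5/3 = ⅔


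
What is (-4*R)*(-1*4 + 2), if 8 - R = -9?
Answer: 136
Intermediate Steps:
R = 17 (R = 8 - 1*(-9) = 8 + 9 = 17)
(-4*R)*(-1*4 + 2) = (-4*17)*(-1*4 + 2) = -68*(-4 + 2) = -68*(-2) = 136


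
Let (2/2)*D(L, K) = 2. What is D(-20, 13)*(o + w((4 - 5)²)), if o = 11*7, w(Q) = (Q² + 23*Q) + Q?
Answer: 204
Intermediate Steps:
D(L, K) = 2
w(Q) = Q² + 24*Q
o = 77
D(-20, 13)*(o + w((4 - 5)²)) = 2*(77 + (4 - 5)²*(24 + (4 - 5)²)) = 2*(77 + (-1)²*(24 + (-1)²)) = 2*(77 + 1*(24 + 1)) = 2*(77 + 1*25) = 2*(77 + 25) = 2*102 = 204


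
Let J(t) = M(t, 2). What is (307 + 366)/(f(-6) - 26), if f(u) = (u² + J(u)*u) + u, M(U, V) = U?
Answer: 673/40 ≈ 16.825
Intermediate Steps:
J(t) = t
f(u) = u + 2*u² (f(u) = (u² + u*u) + u = (u² + u²) + u = 2*u² + u = u + 2*u²)
(307 + 366)/(f(-6) - 26) = (307 + 366)/(-6*(1 + 2*(-6)) - 26) = 673/(-6*(1 - 12) - 26) = 673/(-6*(-11) - 26) = 673/(66 - 26) = 673/40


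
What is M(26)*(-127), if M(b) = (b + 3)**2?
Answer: -106807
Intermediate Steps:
M(b) = (3 + b)**2
M(26)*(-127) = (3 + 26)**2*(-127) = 29**2*(-127) = 841*(-127) = -106807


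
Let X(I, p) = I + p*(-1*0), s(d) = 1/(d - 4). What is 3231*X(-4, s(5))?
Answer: -12924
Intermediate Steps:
s(d) = 1/(-4 + d)
X(I, p) = I (X(I, p) = I + p*0 = I + 0 = I)
3231*X(-4, s(5)) = 3231*(-4) = -12924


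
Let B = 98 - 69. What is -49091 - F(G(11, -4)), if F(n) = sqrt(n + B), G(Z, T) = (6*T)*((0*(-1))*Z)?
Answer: -49091 - sqrt(29) ≈ -49096.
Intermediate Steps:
B = 29
G(Z, T) = 0 (G(Z, T) = (6*T)*(0*Z) = (6*T)*0 = 0)
F(n) = sqrt(29 + n) (F(n) = sqrt(n + 29) = sqrt(29 + n))
-49091 - F(G(11, -4)) = -49091 - sqrt(29 + 0) = -49091 - sqrt(29)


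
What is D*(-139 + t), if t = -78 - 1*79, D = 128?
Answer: -37888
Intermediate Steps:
t = -157 (t = -78 - 79 = -157)
D*(-139 + t) = 128*(-139 - 157) = 128*(-296) = -37888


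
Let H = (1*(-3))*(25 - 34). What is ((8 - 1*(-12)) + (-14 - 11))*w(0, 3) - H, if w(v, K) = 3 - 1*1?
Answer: -37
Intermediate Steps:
w(v, K) = 2 (w(v, K) = 3 - 1 = 2)
H = 27 (H = -3*(-9) = 27)
((8 - 1*(-12)) + (-14 - 11))*w(0, 3) - H = ((8 - 1*(-12)) + (-14 - 11))*2 - 1*27 = ((8 + 12) - 25)*2 - 27 = (20 - 25)*2 - 27 = -5*2 - 27 = -10 - 27 = -37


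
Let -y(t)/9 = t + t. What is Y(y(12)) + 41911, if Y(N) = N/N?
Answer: 41912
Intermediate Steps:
y(t) = -18*t (y(t) = -9*(t + t) = -18*t)
Y(N) = 1
Y(y(12)) + 41911 = 1 + 41911 = 41912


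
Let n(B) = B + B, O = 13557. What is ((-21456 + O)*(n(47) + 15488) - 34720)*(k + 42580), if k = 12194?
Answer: -6743607162012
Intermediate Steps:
n(B) = 2*B
((-21456 + O)*(n(47) + 15488) - 34720)*(k + 42580) = ((-21456 + 13557)*(2*47 + 15488) - 34720)*(12194 + 42580) = (-7899*(94 + 15488) - 34720)*54774 = (-7899*15582 - 34720)*54774 = (-123082218 - 34720)*54774 = -123116938*54774 = -6743607162012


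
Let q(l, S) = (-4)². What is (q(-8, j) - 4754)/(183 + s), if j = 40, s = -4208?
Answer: 206/175 ≈ 1.1771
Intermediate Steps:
q(l, S) = 16
(q(-8, j) - 4754)/(183 + s) = (16 - 4754)/(183 - 4208) = -4738/(-4025) = -4738*(-1/4025) = 206/175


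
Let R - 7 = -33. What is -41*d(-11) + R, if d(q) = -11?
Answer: 425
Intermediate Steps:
R = -26 (R = 7 - 33 = -26)
-41*d(-11) + R = -41*(-11) - 26 = 451 - 26 = 425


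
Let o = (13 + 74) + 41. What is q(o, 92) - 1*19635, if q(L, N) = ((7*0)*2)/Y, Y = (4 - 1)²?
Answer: -19635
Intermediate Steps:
o = 128 (o = 87 + 41 = 128)
Y = 9 (Y = 3² = 9)
q(L, N) = 0 (q(L, N) = ((7*0)*2)/9 = (0*2)*(⅑) = 0*(⅑) = 0)
q(o, 92) - 1*19635 = 0 - 1*19635 = 0 - 19635 = -19635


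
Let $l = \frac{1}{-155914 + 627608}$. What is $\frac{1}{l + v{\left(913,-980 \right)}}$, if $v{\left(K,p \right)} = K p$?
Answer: $- \frac{471694}{422043489559} \approx -1.1176 \cdot 10^{-6}$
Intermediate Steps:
$l = \frac{1}{471694} \approx 2.12 \cdot 10^{-6}$
$\frac{1}{l + v{\left(913,-980 \right)}} = \frac{1}{\frac{1}{471694} + 913 \left(-980\right)} = \frac{1}{\frac{1}{471694} - 894740} = \frac{1}{- \frac{422043489559}{471694}} = - \frac{471694}{422043489559}$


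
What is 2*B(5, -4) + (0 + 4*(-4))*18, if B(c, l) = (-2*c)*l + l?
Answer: -216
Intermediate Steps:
B(c, l) = l - 2*c*l (B(c, l) = -2*c*l + l = l - 2*c*l)
2*B(5, -4) + (0 + 4*(-4))*18 = 2*(-4*(1 - 2*5)) + (0 + 4*(-4))*18 = 2*(-4*(1 - 10)) + (0 - 16)*18 = 2*(-4*(-9)) - 16*18 = 2*36 - 288 = 72 - 288 = -216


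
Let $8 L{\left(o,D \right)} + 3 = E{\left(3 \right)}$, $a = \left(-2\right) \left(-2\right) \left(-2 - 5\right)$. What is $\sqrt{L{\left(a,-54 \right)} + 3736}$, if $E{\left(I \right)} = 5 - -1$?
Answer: $\frac{\sqrt{59782}}{4} \approx 61.126$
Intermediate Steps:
$E{\left(I \right)} = 6$ ($E{\left(I \right)} = 5 + 1 = 6$)
$a = -28$ ($a = 4 \left(-7\right) = -28$)
$L{\left(o,D \right)} = \frac{3}{8}$ ($L{\left(o,D \right)} = - \frac{3}{8} + \frac{1}{8} \cdot 6 = - \frac{3}{8} + \frac{3}{4} = \frac{3}{8}$)
$\sqrt{L{\left(a,-54 \right)} + 3736} = \sqrt{\frac{3}{8} + 3736} = \sqrt{\frac{29891}{8}} = \frac{\sqrt{59782}}{4}$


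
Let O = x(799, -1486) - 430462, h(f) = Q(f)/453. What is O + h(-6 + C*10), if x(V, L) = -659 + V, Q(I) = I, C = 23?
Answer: -194935642/453 ≈ -4.3032e+5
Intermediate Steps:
h(f) = f/453
O = -430322 (O = (-659 + 799) - 430462 = 140 - 430462 = -430322)
O + h(-6 + C*10) = -430322 + (-6 + 23*10)/453 = -430322 + (-6 + 230)/453 = -430322 + (1/453)*224 = -430322 + 224/453 = -194935642/453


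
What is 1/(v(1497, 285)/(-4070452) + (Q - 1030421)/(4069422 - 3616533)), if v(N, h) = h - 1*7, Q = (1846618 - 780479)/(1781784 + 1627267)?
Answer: -349136620269298846/794385368932232017 ≈ -0.43951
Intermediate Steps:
Q = 1066139/3409051 ≈ 0.31274
v(N, h) = -7 + h (v(N, h) = h - 7 = -7 + h)
1/(v(1497, 285)/(-4070452) + (Q - 1030421)/(4069422 - 3616533)) = 1/((-7 + 285)/(-4070452) + (1066139/3409051 - 1030421)/(4069422 - 3616533)) = 1/(278*(-1/4070452) - 3512756674332/3409051/452889) = 1/(-139/2035226 - 3512756674332/3409051*1/452889) = 1/(-139/2035226 - 390306297148/171546855371) = 1/(-794385368932232017/349136620269298846) = -349136620269298846/794385368932232017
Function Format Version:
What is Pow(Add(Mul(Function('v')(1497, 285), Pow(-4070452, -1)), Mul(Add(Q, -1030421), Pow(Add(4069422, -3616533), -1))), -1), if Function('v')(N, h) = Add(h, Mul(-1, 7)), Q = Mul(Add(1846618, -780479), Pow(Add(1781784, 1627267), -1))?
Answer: Rational(-349136620269298846, 794385368932232017) ≈ -0.43951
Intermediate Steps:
Q = Rational(1066139, 3409051) (Q = Mul(1066139, Pow(3409051, -1)) = Mul(1066139, Rational(1, 3409051)) = Rational(1066139, 3409051) ≈ 0.31274)
Function('v')(N, h) = Add(-7, h) (Function('v')(N, h) = Add(h, -7) = Add(-7, h))
Pow(Add(Mul(Function('v')(1497, 285), Pow(-4070452, -1)), Mul(Add(Q, -1030421), Pow(Add(4069422, -3616533), -1))), -1) = Pow(Add(Mul(Add(-7, 285), Pow(-4070452, -1)), Mul(Add(Rational(1066139, 3409051), -1030421), Pow(Add(4069422, -3616533), -1))), -1) = Pow(Add(Mul(278, Rational(-1, 4070452)), Mul(Rational(-3512756674332, 3409051), Pow(452889, -1))), -1) = Pow(Add(Rational(-139, 2035226), Mul(Rational(-3512756674332, 3409051), Rational(1, 452889))), -1) = Pow(Add(Rational(-139, 2035226), Rational(-390306297148, 171546855371)), -1) = Pow(Rational(-794385368932232017, 349136620269298846), -1) = Rational(-349136620269298846, 794385368932232017)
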